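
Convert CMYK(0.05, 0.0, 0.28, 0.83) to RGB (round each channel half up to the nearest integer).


R = 255 × (1-C) × (1-K) = 255 × 0.95 × 0.17 = 41.1825 → 41
G = 255 × (1-M) × (1-K) = 255 × 1.00 × 0.17 = 43.35 → 43
B = 255 × (1-Y) × (1-K) = 255 × 0.72 × 0.17 = 31.212 → 31
= RGB(41, 43, 31)


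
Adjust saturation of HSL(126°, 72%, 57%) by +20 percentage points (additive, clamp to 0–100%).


Original S = 72%
Adjustment = +20 percentage points
New S = 72 + (20) = 92
Clamp to [0, 100] → 92
= HSL(126°, 92%, 57%)


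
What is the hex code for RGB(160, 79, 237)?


R = 160 → A0 (hex)
G = 79 → 4F (hex)
B = 237 → ED (hex)
Hex = #A04FED


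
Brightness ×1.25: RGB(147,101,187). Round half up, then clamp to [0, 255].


Multiply each channel by 1.25, round half up, clamp to [0, 255]
R: 147×1.25 = 183.75 → round → 184
G: 101×1.25 = 126.25 → round → 126
B: 187×1.25 = 233.75 → round → 234
= RGB(184, 126, 234)


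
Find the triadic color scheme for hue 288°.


Triadic: equally spaced at 120° intervals
H1 = 288°
H2 = (288 + 120) mod 360 = 48°
H3 = (288 + 240) mod 360 = 168°
Triadic = 288°, 48°, 168°


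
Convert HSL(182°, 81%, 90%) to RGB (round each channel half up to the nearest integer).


H=182°, S=0.81, L=0.90
C = (1-|2L-1|)×S = (1-|0.80|)×0.81 = 0.162
H' = H/60 = 182/60 ≈ 3.0333; X = C×(1-|H' mod 2 - 1|) = 0.1566
m = L - C/2 = 0.90 - 0.081 = 0.819
Sector ⌊H'⌋ = 3 → (R',G',B') = (0.0, 0.1566, 0.162)
RGB = ((R'+m)×255, (G'+m)×255, (B'+m)×255) = (208.845, 248.778, 250.155)
Round half up → RGB(209, 249, 250)


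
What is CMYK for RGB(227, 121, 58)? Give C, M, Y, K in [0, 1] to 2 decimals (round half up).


R'=227/255≈0.8902, G'=121/255≈0.4745, B'=58/255≈0.2275
K = 1 - max(R',G',B') = 1 - 227/255 = 28/255 = 0.10980… → 0.11
(1-R'-K)/(1-K) simplifies to (max-R)/max with max = 227:
C = (227-227)/227 = 0/227 = 0 → 0.00
M = (227-121)/227 = 106/227 = 0.46696… → 0.47
Y = (227-58)/227 = 169/227 = 0.74449… → 0.74
= CMYK(0.00, 0.47, 0.74, 0.11)


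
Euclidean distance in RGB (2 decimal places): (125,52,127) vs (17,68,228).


d = √[(R₁-R₂)² + (G₁-G₂)² + (B₁-B₂)²]
d = √[(125-17)² + (52-68)² + (127-228)²]
d = √[11664 + 256 + 10201]
d = √22121
d ≈ 148.73


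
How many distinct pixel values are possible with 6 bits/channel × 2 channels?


Total bits = 6 bits/channel × 2 channels = 12 bits
Distinct pixel values = 2^12
= 4,096 pixel values


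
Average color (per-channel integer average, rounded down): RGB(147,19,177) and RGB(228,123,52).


Midpoint: each channel = ⌊(C₁+C₂)/2⌋
R: ⌊(147+228)/2⌋ = 187
G: ⌊(19+123)/2⌋ = 71
B: ⌊(177+52)/2⌋ = 114
= RGB(187, 71, 114)


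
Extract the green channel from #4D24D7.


Color: #4D24D7
R = 4D = 77
G = 24 = 36
B = D7 = 215
Green = 36


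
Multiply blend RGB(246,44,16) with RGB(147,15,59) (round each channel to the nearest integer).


Multiply: C = A×B/255, rounded to nearest integer
R: 246×147/255 = 36162/255 ≈ 141.812 → 142
G: 44×15/255 = 660/255 ≈ 2.588 → 3
B: 16×59/255 = 944/255 ≈ 3.702 → 4
= RGB(142, 3, 4)


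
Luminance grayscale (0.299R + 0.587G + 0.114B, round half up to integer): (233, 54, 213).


Gray = 0.299×R + 0.587×G + 0.114×B
Gray = 0.299×233 + 0.587×54 + 0.114×213
Gray = 69.667 + 31.698 + 24.282
Gray = 125.647 → round half up → 126
Gray = 126


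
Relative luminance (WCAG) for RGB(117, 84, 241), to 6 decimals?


Linearize each channel (sRGB transfer function): c = v/255; c_lin = c/12.92 if c ≤ 0.04045, else ((c+0.055)/1.055)^2.4
  R: 117/255 ≈ 0.458824 > 0.04045 → ((0.458824+0.055)/1.055)^2.4 ≈ 0.177888
  G: 84/255 ≈ 0.329412 > 0.04045 → ((0.329412+0.055)/1.055)^2.4 ≈ 0.088656
  B: 241/255 ≈ 0.945098 > 0.04045 → ((0.945098+0.055)/1.055)^2.4 ≈ 0.879622
R_lin = 0.177888, G_lin = 0.088656, B_lin = 0.879622
L = 0.2126×R + 0.7152×G + 0.0722×B
L = 0.2126×0.177888 + 0.7152×0.088656 + 0.0722×0.879622
L ≈ 0.164734


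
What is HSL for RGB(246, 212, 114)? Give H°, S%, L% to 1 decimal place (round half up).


Normalize: R'=246/255≈0.9647, G'=212/255≈0.8314, B'=114/255≈0.4471
Max=246/255, Min=114/255, Δ=Max-Min=132/255
L = (Max+Min)/2 = (246+114)/510 = 360/510 = 0.70588… → L = 70.6%
L > 0.5 → S = Δ/(2-Max-Min) = 132/(510-246-114) = 132/150 = 0.88 → S = 88.0%
(the 1/255 factors cancel in S and H, so raw channel differences can be used)
Max is R' → H = 60 × (((G-B)/Δ) mod 6) = 60 × (((212-114)/132) mod 6)
  98/132 = 0.7424…
  H = 60 × 0.7424… = 44.545…° → H = 44.5°
= HSL(44.5°, 88.0%, 70.6%)


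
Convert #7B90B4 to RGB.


7B → 123 (R)
90 → 144 (G)
B4 → 180 (B)
= RGB(123, 144, 180)


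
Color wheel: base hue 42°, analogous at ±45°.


Base hue: 42°
Left analog: (42 - 45) mod 360 = 357°
Right analog: (42 + 45) mod 360 = 87°
Analogous hues = 357° and 87°


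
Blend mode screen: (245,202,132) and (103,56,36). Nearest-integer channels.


Screen: C = 255 - (255-A)×(255-B)/255, rounded to nearest integer
R: 255 - (255-245)×(255-103)/255 = 255 - 1520/255 ≈ 255 - 5.961 = 249.039 → 249
G: 255 - (255-202)×(255-56)/255 = 255 - 10547/255 ≈ 255 - 41.361 = 213.639 → 214
B: 255 - (255-132)×(255-36)/255 = 255 - 26937/255 ≈ 255 - 105.635 = 149.365 → 149
= RGB(249, 214, 149)


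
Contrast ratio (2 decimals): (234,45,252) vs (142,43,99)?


Linearize each sRGB channel c=v/255: c/12.92 if c ≤ 0.04045 else ((c+0.055)/1.055)^2.4
L = 0.2126×R_lin + 0.7152×G_lin + 0.0722×B_lin
Color 1 (234,45,252):
  R=234: 234/255≈0.9176 > 0.04045 → ((0.9176+0.055)/1.055)^2.4 ≈ 0.82279
  G=45: 45/255≈0.1765 > 0.04045 → ((0.1765+0.055)/1.055)^2.4 ≈ 0.02624
  B=252: 252/255≈0.9882 > 0.04045 → ((0.9882+0.055)/1.055)^2.4 ≈ 0.97345
  L1 = 0.2126×0.82279 + 0.7152×0.02624 + 0.0722×0.97345 ≈ 0.26397
Color 2 (142,43,99):
  R=142: 142/255≈0.5569 > 0.04045 → ((0.5569+0.055)/1.055)^2.4 ≈ 0.27050
  G=43: 43/255≈0.1686 > 0.04045 → ((0.1686+0.055)/1.055)^2.4 ≈ 0.02416
  B=99: 99/255≈0.3882 > 0.04045 → ((0.3882+0.055)/1.055)^2.4 ≈ 0.12477
  L2 = 0.2126×0.27050 + 0.7152×0.02416 + 0.0722×0.12477 ≈ 0.08379
Lighter = 0.26397, Darker = 0.08379
Ratio = (L_lighter + 0.05) / (L_darker + 0.05)
Ratio = (0.26397 + 0.05) / (0.08379 + 0.05) = 0.31397 / 0.13379 ≈ 2.3467
Ratio ≈ 2.35:1


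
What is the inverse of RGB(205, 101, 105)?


Invert: (255-R, 255-G, 255-B)
R: 255-205 = 50
G: 255-101 = 154
B: 255-105 = 150
= RGB(50, 154, 150)


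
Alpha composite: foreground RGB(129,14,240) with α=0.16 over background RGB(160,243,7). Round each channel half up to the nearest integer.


C = α×F + (1-α)×B, with 1-α = 0.84
R: 0.16×129 + 0.84×160 = 20.64 + 134.40 = 155.04 → 155
G: 0.16×14 + 0.84×243 = 2.24 + 204.12 = 206.36 → 206
B: 0.16×240 + 0.84×7 = 38.40 + 5.88 = 44.28 → 44
= RGB(155, 206, 44)


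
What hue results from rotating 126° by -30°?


New hue = (H + rotation) mod 360
New hue = (126 -30) mod 360
= 96 mod 360
= 96°


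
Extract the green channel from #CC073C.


Color: #CC073C
R = CC = 204
G = 07 = 7
B = 3C = 60
Green = 7


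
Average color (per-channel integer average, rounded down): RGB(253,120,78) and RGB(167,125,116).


Midpoint: each channel = ⌊(C₁+C₂)/2⌋
R: ⌊(253+167)/2⌋ = 210
G: ⌊(120+125)/2⌋ = 122
B: ⌊(78+116)/2⌋ = 97
= RGB(210, 122, 97)


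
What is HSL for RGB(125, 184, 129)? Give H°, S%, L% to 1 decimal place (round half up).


Normalize: R'=125/255≈0.4902, G'=184/255≈0.7216, B'=129/255≈0.5059
Max=184/255, Min=125/255, Δ=Max-Min=59/255
L = (Max+Min)/2 = (184+125)/510 = 309/510 = 0.60588… → L = 60.6%
L > 0.5 → S = Δ/(2-Max-Min) = 59/(510-184-125) = 59/201 = 0.29353… → S = 29.4%
(the 1/255 factors cancel in S and H, so raw channel differences can be used)
Max is G' → H = 60 × ((B-R)/Δ + 2) = 60 × ((129-125)/59 + 2)
  4/59 + 2 = 0.0677… + 2 = 2.0677…
  H = 60 × 2.0677… = 124.067…° → H = 124.1°
= HSL(124.1°, 29.4%, 60.6%)


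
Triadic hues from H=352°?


Triadic: equally spaced at 120° intervals
H1 = 352°
H2 = (352 + 120) mod 360 = 112°
H3 = (352 + 240) mod 360 = 232°
Triadic = 352°, 112°, 232°


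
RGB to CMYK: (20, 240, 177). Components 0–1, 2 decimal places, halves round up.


R'=20/255≈0.0784, G'=240/255≈0.9412, B'=177/255≈0.6941
K = 1 - max(R',G',B') = 1 - 240/255 = 15/255 = 0.05882… → 0.06
(1-R'-K)/(1-K) simplifies to (max-R)/max with max = 240:
C = (240-20)/240 = 220/240 = 0.91666… → 0.92
M = (240-240)/240 = 0/240 = 0 → 0.00
Y = (240-177)/240 = 63/240 = 0.2625 → 0.26
= CMYK(0.92, 0.00, 0.26, 0.06)


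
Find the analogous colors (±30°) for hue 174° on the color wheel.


Base hue: 174°
Left analog: (174 - 30) mod 360 = 144°
Right analog: (174 + 30) mod 360 = 204°
Analogous hues = 144° and 204°


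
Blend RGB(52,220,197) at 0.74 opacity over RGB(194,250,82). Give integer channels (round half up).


C = α×F + (1-α)×B, with 1-α = 0.26
R: 0.74×52 + 0.26×194 = 38.48 + 50.44 = 88.92 → 89
G: 0.74×220 + 0.26×250 = 162.80 + 65.00 = 227.80 → 228
B: 0.74×197 + 0.26×82 = 145.78 + 21.32 = 167.10 → 167
= RGB(89, 228, 167)


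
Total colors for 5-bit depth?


Colors = 2^bits = 2^5
= 32 colors


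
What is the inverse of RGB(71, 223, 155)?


Invert: (255-R, 255-G, 255-B)
R: 255-71 = 184
G: 255-223 = 32
B: 255-155 = 100
= RGB(184, 32, 100)


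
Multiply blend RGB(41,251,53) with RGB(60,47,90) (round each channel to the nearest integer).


Multiply: C = A×B/255, rounded to nearest integer
R: 41×60/255 = 2460/255 ≈ 9.647 → 10
G: 251×47/255 = 11797/255 ≈ 46.263 → 46
B: 53×90/255 = 4770/255 ≈ 18.706 → 19
= RGB(10, 46, 19)


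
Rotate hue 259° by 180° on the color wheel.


New hue = (H + rotation) mod 360
New hue = (259 + 180) mod 360
= 439 mod 360
= 79°


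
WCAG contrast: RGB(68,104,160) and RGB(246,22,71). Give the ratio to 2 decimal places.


Linearize each sRGB channel c=v/255: c/12.92 if c ≤ 0.04045 else ((c+0.055)/1.055)^2.4
L = 0.2126×R_lin + 0.7152×G_lin + 0.0722×B_lin
Color 1 (68,104,160):
  R=68: 68/255≈0.2667 > 0.04045 → ((0.2667+0.055)/1.055)^2.4 ≈ 0.05781
  G=104: 104/255≈0.4078 > 0.04045 → ((0.4078+0.055)/1.055)^2.4 ≈ 0.13843
  B=160: 160/255≈0.6275 > 0.04045 → ((0.6275+0.055)/1.055)^2.4 ≈ 0.35153
  L1 = 0.2126×0.05781 + 0.7152×0.13843 + 0.0722×0.35153 ≈ 0.13668
Color 2 (246,22,71):
  R=246: 246/255≈0.9647 > 0.04045 → ((0.9647+0.055)/1.055)^2.4 ≈ 0.92158
  G=22: 22/255≈0.0863 > 0.04045 → ((0.0863+0.055)/1.055)^2.4 ≈ 0.00802
  B=71: 71/255≈0.2784 > 0.04045 → ((0.2784+0.055)/1.055)^2.4 ≈ 0.06301
  L2 = 0.2126×0.92158 + 0.7152×0.00802 + 0.0722×0.06301 ≈ 0.20622
Lighter = 0.20622, Darker = 0.13668
Ratio = (L_lighter + 0.05) / (L_darker + 0.05)
Ratio = (0.20622 + 0.05) / (0.13668 + 0.05) = 0.25622 / 0.18668 ≈ 1.3725
Ratio ≈ 1.37:1


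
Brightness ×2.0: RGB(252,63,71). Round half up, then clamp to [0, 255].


Multiply each channel by 2.0, round half up, clamp to [0, 255]
R: 252×2.0 = 504 → clamp → 255
G: 63×2.0 = 126
B: 71×2.0 = 142
= RGB(255, 126, 142)


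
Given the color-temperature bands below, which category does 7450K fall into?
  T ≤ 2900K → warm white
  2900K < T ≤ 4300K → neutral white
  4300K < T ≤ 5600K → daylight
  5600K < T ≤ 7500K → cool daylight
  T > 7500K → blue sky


Temperature: 7450K
5600K < 7450K ≤ 7500K → cool daylight
Classification: cool daylight


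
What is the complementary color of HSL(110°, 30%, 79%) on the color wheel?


Complement = opposite side of color wheel = hue + 180°
H' = (110 + 180) mod 360 = 290°
S and L unchanged.
= HSL(290°, 30%, 79%)


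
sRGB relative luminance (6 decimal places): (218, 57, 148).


Linearize each channel (sRGB transfer function): c = v/255; c_lin = c/12.92 if c ≤ 0.04045, else ((c+0.055)/1.055)^2.4
  R: 218/255 ≈ 0.854902 > 0.04045 → ((0.854902+0.055)/1.055)^2.4 ≈ 0.701102
  G: 57/255 ≈ 0.223529 > 0.04045 → ((0.223529+0.055)/1.055)^2.4 ≈ 0.040915
  B: 148/255 ≈ 0.580392 > 0.04045 → ((0.580392+0.055)/1.055)^2.4 ≈ 0.296138
R_lin = 0.701102, G_lin = 0.040915, B_lin = 0.296138
L = 0.2126×R + 0.7152×G + 0.0722×B
L = 0.2126×0.701102 + 0.7152×0.040915 + 0.0722×0.296138
L ≈ 0.199698


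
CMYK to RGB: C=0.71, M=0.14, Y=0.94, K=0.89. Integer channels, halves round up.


R = 255 × (1-C) × (1-K) = 255 × 0.29 × 0.11 = 8.1345 → 8
G = 255 × (1-M) × (1-K) = 255 × 0.86 × 0.11 = 24.123 → 24
B = 255 × (1-Y) × (1-K) = 255 × 0.06 × 0.11 = 1.683 → 2
= RGB(8, 24, 2)


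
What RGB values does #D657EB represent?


D6 → 214 (R)
57 → 87 (G)
EB → 235 (B)
= RGB(214, 87, 235)


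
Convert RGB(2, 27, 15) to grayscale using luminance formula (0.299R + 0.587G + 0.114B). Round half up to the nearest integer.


Gray = 0.299×R + 0.587×G + 0.114×B
Gray = 0.299×2 + 0.587×27 + 0.114×15
Gray = 0.598 + 15.849 + 1.710
Gray = 18.157 → round half up → 18
Gray = 18


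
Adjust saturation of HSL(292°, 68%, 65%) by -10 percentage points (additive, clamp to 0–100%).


Original S = 68%
Adjustment = -10 percentage points
New S = 68 + (-10) = 58
Clamp to [0, 100] → 58
= HSL(292°, 58%, 65%)


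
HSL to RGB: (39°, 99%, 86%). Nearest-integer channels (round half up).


H=39°, S=0.99, L=0.86
C = (1-|2L-1|)×S = (1-|0.72|)×0.99 = 0.2772
H' = H/60 = 39/60 ≈ 0.6500; X = C×(1-|H' mod 2 - 1|) = 0.18018
m = L - C/2 = 0.86 - 0.1386 = 0.7214
Sector ⌊H'⌋ = 0 → (R',G',B') = (0.2772, 0.18018, 0.0)
RGB = ((R'+m)×255, (G'+m)×255, (B'+m)×255) = (254.643, 229.9029, 183.957)
Round half up → RGB(255, 230, 184)


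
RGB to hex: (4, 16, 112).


R = 4 → 04 (hex)
G = 16 → 10 (hex)
B = 112 → 70 (hex)
Hex = #041070


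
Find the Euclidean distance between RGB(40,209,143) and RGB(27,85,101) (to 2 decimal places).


d = √[(R₁-R₂)² + (G₁-G₂)² + (B₁-B₂)²]
d = √[(40-27)² + (209-85)² + (143-101)²]
d = √[169 + 15376 + 1764]
d = √17309
d ≈ 131.56


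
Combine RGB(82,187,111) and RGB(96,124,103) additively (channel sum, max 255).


Additive: each channel = min(255, C₁+C₂)
R: 82+96 = 178 → 178
G: 187+124 = 311 → 255
B: 111+103 = 214 → 214
= RGB(178, 255, 214)


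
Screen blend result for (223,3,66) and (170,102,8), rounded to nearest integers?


Screen: C = 255 - (255-A)×(255-B)/255, rounded to nearest integer
R: 255 - (255-223)×(255-170)/255 = 255 - 2720/255 ≈ 255 - 10.667 = 244.333 → 244
G: 255 - (255-3)×(255-102)/255 = 255 - 38556/255 ≈ 255 - 151.200 = 103.800 → 104
B: 255 - (255-66)×(255-8)/255 = 255 - 46683/255 ≈ 255 - 183.071 = 71.929 → 72
= RGB(244, 104, 72)


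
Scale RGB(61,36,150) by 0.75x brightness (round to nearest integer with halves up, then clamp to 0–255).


Multiply each channel by 0.75, round half up, clamp to [0, 255]
R: 61×0.75 = 45.75 → round → 46
G: 36×0.75 = 27
B: 150×0.75 = 112.5 → round → 113
= RGB(46, 27, 113)


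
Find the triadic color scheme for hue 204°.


Triadic: equally spaced at 120° intervals
H1 = 204°
H2 = (204 + 120) mod 360 = 324°
H3 = (204 + 240) mod 360 = 84°
Triadic = 204°, 324°, 84°


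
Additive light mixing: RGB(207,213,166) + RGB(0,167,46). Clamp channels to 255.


Additive: each channel = min(255, C₁+C₂)
R: 207+0 = 207 → 207
G: 213+167 = 380 → 255
B: 166+46 = 212 → 212
= RGB(207, 255, 212)


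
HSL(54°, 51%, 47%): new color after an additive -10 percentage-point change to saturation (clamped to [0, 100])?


Original S = 51%
Adjustment = -10 percentage points
New S = 51 + (-10) = 41
Clamp to [0, 100] → 41
= HSL(54°, 41%, 47%)


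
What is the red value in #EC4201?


Color: #EC4201
R = EC = 236
G = 42 = 66
B = 01 = 1
Red = 236


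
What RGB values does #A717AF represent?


A7 → 167 (R)
17 → 23 (G)
AF → 175 (B)
= RGB(167, 23, 175)


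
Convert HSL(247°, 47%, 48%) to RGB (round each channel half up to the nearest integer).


H=247°, S=0.47, L=0.48
C = (1-|2L-1|)×S = (1-|-0.04|)×0.47 = 0.4512
H' = H/60 = 247/60 ≈ 4.1167; X = C×(1-|H' mod 2 - 1|) = 0.05264
m = L - C/2 = 0.48 - 0.2256 = 0.2544
Sector ⌊H'⌋ = 4 → (R',G',B') = (0.05264, 0.0, 0.4512)
RGB = ((R'+m)×255, (G'+m)×255, (B'+m)×255) = (78.2952, 64.872, 179.928)
Round half up → RGB(78, 65, 180)


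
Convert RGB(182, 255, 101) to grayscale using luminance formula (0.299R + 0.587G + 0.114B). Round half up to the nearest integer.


Gray = 0.299×R + 0.587×G + 0.114×B
Gray = 0.299×182 + 0.587×255 + 0.114×101
Gray = 54.418 + 149.685 + 11.514
Gray = 215.617 → round half up → 216
Gray = 216


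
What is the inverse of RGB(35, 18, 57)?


Invert: (255-R, 255-G, 255-B)
R: 255-35 = 220
G: 255-18 = 237
B: 255-57 = 198
= RGB(220, 237, 198)


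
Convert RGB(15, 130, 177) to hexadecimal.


R = 15 → 0F (hex)
G = 130 → 82 (hex)
B = 177 → B1 (hex)
Hex = #0F82B1


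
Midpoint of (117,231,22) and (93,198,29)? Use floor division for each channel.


Midpoint: each channel = ⌊(C₁+C₂)/2⌋
R: ⌊(117+93)/2⌋ = 105
G: ⌊(231+198)/2⌋ = 214
B: ⌊(22+29)/2⌋ = 25
= RGB(105, 214, 25)


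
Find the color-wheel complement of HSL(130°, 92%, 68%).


Complement = opposite side of color wheel = hue + 180°
H' = (130 + 180) mod 360 = 310°
S and L unchanged.
= HSL(310°, 92%, 68%)


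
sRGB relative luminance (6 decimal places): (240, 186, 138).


Linearize each channel (sRGB transfer function): c = v/255; c_lin = c/12.92 if c ≤ 0.04045, else ((c+0.055)/1.055)^2.4
  R: 240/255 ≈ 0.941176 > 0.04045 → ((0.941176+0.055)/1.055)^2.4 ≈ 0.871367
  G: 186/255 ≈ 0.729412 > 0.04045 → ((0.729412+0.055)/1.055)^2.4 ≈ 0.491021
  B: 138/255 ≈ 0.541176 > 0.04045 → ((0.541176+0.055)/1.055)^2.4 ≈ 0.254152
R_lin = 0.871367, G_lin = 0.491021, B_lin = 0.254152
L = 0.2126×R + 0.7152×G + 0.0722×B
L = 0.2126×0.871367 + 0.7152×0.491021 + 0.0722×0.254152
L ≈ 0.554781


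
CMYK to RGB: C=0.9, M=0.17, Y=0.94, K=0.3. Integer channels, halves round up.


R = 255 × (1-C) × (1-K) = 255 × 0.10 × 0.70 = 17.85 → 18
G = 255 × (1-M) × (1-K) = 255 × 0.83 × 0.70 = 148.155 → 148
B = 255 × (1-Y) × (1-K) = 255 × 0.06 × 0.70 = 10.71 → 11
= RGB(18, 148, 11)


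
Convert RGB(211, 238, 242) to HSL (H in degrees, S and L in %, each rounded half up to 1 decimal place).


Normalize: R'=211/255≈0.8275, G'=238/255≈0.9333, B'=242/255≈0.9490
Max=242/255, Min=211/255, Δ=Max-Min=31/255
L = (Max+Min)/2 = (242+211)/510 = 453/510 = 0.88823… → L = 88.8%
L > 0.5 → S = Δ/(2-Max-Min) = 31/(510-242-211) = 31/57 = 0.54385… → S = 54.4%
(the 1/255 factors cancel in S and H, so raw channel differences can be used)
Max is B' → H = 60 × ((R-G)/Δ + 4) = 60 × ((211-238)/31 + 4)
  -27/31 + 4 = -0.8709… + 4 = 3.1290…
  H = 60 × 3.1290… = 187.741…° → H = 187.7°
= HSL(187.7°, 54.4%, 88.8%)


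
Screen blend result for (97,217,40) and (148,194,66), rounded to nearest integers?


Screen: C = 255 - (255-A)×(255-B)/255, rounded to nearest integer
R: 255 - (255-97)×(255-148)/255 = 255 - 16906/255 ≈ 255 - 66.298 = 188.702 → 189
G: 255 - (255-217)×(255-194)/255 = 255 - 2318/255 ≈ 255 - 9.090 = 245.910 → 246
B: 255 - (255-40)×(255-66)/255 = 255 - 40635/255 ≈ 255 - 159.353 = 95.647 → 96
= RGB(189, 246, 96)


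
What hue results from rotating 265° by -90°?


New hue = (H + rotation) mod 360
New hue = (265 -90) mod 360
= 175 mod 360
= 175°


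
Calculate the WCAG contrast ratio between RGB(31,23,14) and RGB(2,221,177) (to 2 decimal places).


Linearize each sRGB channel c=v/255: c/12.92 if c ≤ 0.04045 else ((c+0.055)/1.055)^2.4
L = 0.2126×R_lin + 0.7152×G_lin + 0.0722×B_lin
Color 1 (31,23,14):
  R=31: 31/255≈0.1216 > 0.04045 → ((0.1216+0.055)/1.055)^2.4 ≈ 0.01370
  G=23: 23/255≈0.0902 > 0.04045 → ((0.0902+0.055)/1.055)^2.4 ≈ 0.00857
  B=14: 14/255≈0.0549 > 0.04045 → ((0.0549+0.055)/1.055)^2.4 ≈ 0.00439
  L1 = 0.2126×0.01370 + 0.7152×0.00857 + 0.0722×0.00439 ≈ 0.00936
Color 2 (2,221,177):
  R=2: 2/255≈0.0078 ≤ 0.04045 → 0.0078/12.92 ≈ 0.00061
  G=221: 221/255≈0.8667 > 0.04045 → ((0.8667+0.055)/1.055)^2.4 ≈ 0.72306
  B=177: 177/255≈0.6941 > 0.04045 → ((0.6941+0.055)/1.055)^2.4 ≈ 0.43966
  L2 = 0.2126×0.00061 + 0.7152×0.72306 + 0.0722×0.43966 ≈ 0.54900
Lighter = 0.54900, Darker = 0.00936
Ratio = (L_lighter + 0.05) / (L_darker + 0.05)
Ratio = (0.54900 + 0.05) / (0.00936 + 0.05) = 0.59900 / 0.05936 ≈ 10.0913
Ratio ≈ 10.09:1


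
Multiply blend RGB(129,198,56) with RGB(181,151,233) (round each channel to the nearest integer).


Multiply: C = A×B/255, rounded to nearest integer
R: 129×181/255 = 23349/255 ≈ 91.565 → 92
G: 198×151/255 = 29898/255 ≈ 117.247 → 117
B: 56×233/255 = 13048/255 ≈ 51.169 → 51
= RGB(92, 117, 51)


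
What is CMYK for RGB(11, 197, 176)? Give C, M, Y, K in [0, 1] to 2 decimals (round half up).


R'=11/255≈0.0431, G'=197/255≈0.7725, B'=176/255≈0.6902
K = 1 - max(R',G',B') = 1 - 197/255 = 58/255 = 0.22745… → 0.23
(1-R'-K)/(1-K) simplifies to (max-R)/max with max = 197:
C = (197-11)/197 = 186/197 = 0.94416… → 0.94
M = (197-197)/197 = 0/197 = 0 → 0.00
Y = (197-176)/197 = 21/197 = 0.10659… → 0.11
= CMYK(0.94, 0.00, 0.11, 0.23)


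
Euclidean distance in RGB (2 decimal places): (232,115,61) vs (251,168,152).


d = √[(R₁-R₂)² + (G₁-G₂)² + (B₁-B₂)²]
d = √[(232-251)² + (115-168)² + (61-152)²]
d = √[361 + 2809 + 8281]
d = √11451
d ≈ 107.01


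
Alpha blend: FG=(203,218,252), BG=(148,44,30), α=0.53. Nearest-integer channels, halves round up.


C = α×F + (1-α)×B, with 1-α = 0.47
R: 0.53×203 + 0.47×148 = 107.59 + 69.56 = 177.15 → 177
G: 0.53×218 + 0.47×44 = 115.54 + 20.68 = 136.22 → 136
B: 0.53×252 + 0.47×30 = 133.56 + 14.10 = 147.66 → 148
= RGB(177, 136, 148)


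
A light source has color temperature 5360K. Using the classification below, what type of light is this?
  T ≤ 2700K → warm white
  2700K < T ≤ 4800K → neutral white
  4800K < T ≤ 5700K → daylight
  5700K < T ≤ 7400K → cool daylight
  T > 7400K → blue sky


Temperature: 5360K
4800K < 5360K ≤ 5700K → daylight
Classification: daylight


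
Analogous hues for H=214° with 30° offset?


Base hue: 214°
Left analog: (214 - 30) mod 360 = 184°
Right analog: (214 + 30) mod 360 = 244°
Analogous hues = 184° and 244°


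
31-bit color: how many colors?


Colors = 2^bits = 2^31
= 2,147,483,648 colors


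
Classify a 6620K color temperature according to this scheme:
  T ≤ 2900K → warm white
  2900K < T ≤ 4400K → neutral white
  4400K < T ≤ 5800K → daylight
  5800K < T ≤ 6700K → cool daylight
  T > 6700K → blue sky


Temperature: 6620K
5800K < 6620K ≤ 6700K → cool daylight
Classification: cool daylight


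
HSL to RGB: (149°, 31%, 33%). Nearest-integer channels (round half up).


H=149°, S=0.31, L=0.33
C = (1-|2L-1|)×S = (1-|-0.34|)×0.31 = 0.2046
H' = H/60 = 149/60 ≈ 2.4833; X = C×(1-|H' mod 2 - 1|) = 0.09889
m = L - C/2 = 0.33 - 0.1023 = 0.2277
Sector ⌊H'⌋ = 2 → (R',G',B') = (0.0, 0.2046, 0.09889)
RGB = ((R'+m)×255, (G'+m)×255, (B'+m)×255) = (58.0635, 110.2365, 83.28045)
Round half up → RGB(58, 110, 83)


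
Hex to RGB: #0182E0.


01 → 1 (R)
82 → 130 (G)
E0 → 224 (B)
= RGB(1, 130, 224)


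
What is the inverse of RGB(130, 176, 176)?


Invert: (255-R, 255-G, 255-B)
R: 255-130 = 125
G: 255-176 = 79
B: 255-176 = 79
= RGB(125, 79, 79)


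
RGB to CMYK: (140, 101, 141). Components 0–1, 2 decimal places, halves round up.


R'=140/255≈0.5490, G'=101/255≈0.3961, B'=141/255≈0.5529
K = 1 - max(R',G',B') = 1 - 141/255 = 114/255 = 0.44705… → 0.45
(1-R'-K)/(1-K) simplifies to (max-R)/max with max = 141:
C = (141-140)/141 = 1/141 = 0.00709… → 0.01
M = (141-101)/141 = 40/141 = 0.28368… → 0.28
Y = (141-141)/141 = 0/141 = 0 → 0.00
= CMYK(0.01, 0.28, 0.00, 0.45)


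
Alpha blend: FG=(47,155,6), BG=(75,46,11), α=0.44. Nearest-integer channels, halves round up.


C = α×F + (1-α)×B, with 1-α = 0.56
R: 0.44×47 + 0.56×75 = 20.68 + 42.00 = 62.68 → 63
G: 0.44×155 + 0.56×46 = 68.20 + 25.76 = 93.96 → 94
B: 0.44×6 + 0.56×11 = 2.64 + 6.16 = 8.80 → 9
= RGB(63, 94, 9)


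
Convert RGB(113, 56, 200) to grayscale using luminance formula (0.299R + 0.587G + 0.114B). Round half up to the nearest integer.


Gray = 0.299×R + 0.587×G + 0.114×B
Gray = 0.299×113 + 0.587×56 + 0.114×200
Gray = 33.787 + 32.872 + 22.800
Gray = 89.459 → round half up → 89
Gray = 89


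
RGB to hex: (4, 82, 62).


R = 4 → 04 (hex)
G = 82 → 52 (hex)
B = 62 → 3E (hex)
Hex = #04523E


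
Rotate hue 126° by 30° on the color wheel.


New hue = (H + rotation) mod 360
New hue = (126 + 30) mod 360
= 156 mod 360
= 156°


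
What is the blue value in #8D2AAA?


Color: #8D2AAA
R = 8D = 141
G = 2A = 42
B = AA = 170
Blue = 170


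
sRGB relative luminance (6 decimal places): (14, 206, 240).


Linearize each channel (sRGB transfer function): c = v/255; c_lin = c/12.92 if c ≤ 0.04045, else ((c+0.055)/1.055)^2.4
  R: 14/255 ≈ 0.054902 > 0.04045 → ((0.054902+0.055)/1.055)^2.4 ≈ 0.004391
  G: 206/255 ≈ 0.807843 > 0.04045 → ((0.807843+0.055)/1.055)^2.4 ≈ 0.617207
  B: 240/255 ≈ 0.941176 > 0.04045 → ((0.941176+0.055)/1.055)^2.4 ≈ 0.871367
R_lin = 0.004391, G_lin = 0.617207, B_lin = 0.871367
L = 0.2126×R + 0.7152×G + 0.0722×B
L = 0.2126×0.004391 + 0.7152×0.617207 + 0.0722×0.871367
L ≈ 0.505272


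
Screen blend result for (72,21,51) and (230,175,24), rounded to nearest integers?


Screen: C = 255 - (255-A)×(255-B)/255, rounded to nearest integer
R: 255 - (255-72)×(255-230)/255 = 255 - 4575/255 ≈ 255 - 17.941 = 237.059 → 237
G: 255 - (255-21)×(255-175)/255 = 255 - 18720/255 ≈ 255 - 73.412 = 181.588 → 182
B: 255 - (255-51)×(255-24)/255 = 255 - 47124/255 ≈ 255 - 184.800 = 70.200 → 70
= RGB(237, 182, 70)


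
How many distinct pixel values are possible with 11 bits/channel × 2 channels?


Total bits = 11 bits/channel × 2 channels = 22 bits
Distinct pixel values = 2^22
= 4,194,304 pixel values


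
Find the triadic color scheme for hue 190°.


Triadic: equally spaced at 120° intervals
H1 = 190°
H2 = (190 + 120) mod 360 = 310°
H3 = (190 + 240) mod 360 = 70°
Triadic = 190°, 310°, 70°


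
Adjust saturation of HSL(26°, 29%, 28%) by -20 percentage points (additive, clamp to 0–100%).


Original S = 29%
Adjustment = -20 percentage points
New S = 29 + (-20) = 9
Clamp to [0, 100] → 9
= HSL(26°, 9%, 28%)


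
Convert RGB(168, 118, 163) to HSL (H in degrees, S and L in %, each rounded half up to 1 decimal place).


Normalize: R'=168/255≈0.6588, G'=118/255≈0.4627, B'=163/255≈0.6392
Max=168/255, Min=118/255, Δ=Max-Min=50/255
L = (Max+Min)/2 = (168+118)/510 = 286/510 = 0.56078… → L = 56.1%
L > 0.5 → S = Δ/(2-Max-Min) = 50/(510-168-118) = 50/224 = 0.22321… → S = 22.3%
(the 1/255 factors cancel in S and H, so raw channel differences can be used)
Max is R' → H = 60 × (((G-B)/Δ) mod 6) = 60 × (((118-163)/50) mod 6)
  (-45)/50 = -0.9; negative, so add 6 → 5.1
  H = 60 × 5.1 = 306° → H = 306.0°
= HSL(306.0°, 22.3%, 56.1%)


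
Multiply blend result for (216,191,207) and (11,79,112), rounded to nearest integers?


Multiply: C = A×B/255, rounded to nearest integer
R: 216×11/255 = 2376/255 ≈ 9.318 → 9
G: 191×79/255 = 15089/255 ≈ 59.173 → 59
B: 207×112/255 = 23184/255 ≈ 90.918 → 91
= RGB(9, 59, 91)


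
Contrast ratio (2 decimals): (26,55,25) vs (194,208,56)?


Linearize each sRGB channel c=v/255: c/12.92 if c ≤ 0.04045 else ((c+0.055)/1.055)^2.4
L = 0.2126×R_lin + 0.7152×G_lin + 0.0722×B_lin
Color 1 (26,55,25):
  R=26: 26/255≈0.1020 > 0.04045 → ((0.1020+0.055)/1.055)^2.4 ≈ 0.01033
  G=55: 55/255≈0.2157 > 0.04045 → ((0.2157+0.055)/1.055)^2.4 ≈ 0.03820
  B=25: 25/255≈0.0980 > 0.04045 → ((0.0980+0.055)/1.055)^2.4 ≈ 0.00972
  L1 = 0.2126×0.01033 + 0.7152×0.03820 + 0.0722×0.00972 ≈ 0.03022
Color 2 (194,208,56):
  R=194: 194/255≈0.7608 > 0.04045 → ((0.7608+0.055)/1.055)^2.4 ≈ 0.53948
  G=208: 208/255≈0.8157 > 0.04045 → ((0.8157+0.055)/1.055)^2.4 ≈ 0.63076
  B=56: 56/255≈0.2196 > 0.04045 → ((0.2196+0.055)/1.055)^2.4 ≈ 0.03955
  L2 = 0.2126×0.53948 + 0.7152×0.63076 + 0.0722×0.03955 ≈ 0.56867
Lighter = 0.56867, Darker = 0.03022
Ratio = (L_lighter + 0.05) / (L_darker + 0.05)
Ratio = (0.56867 + 0.05) / (0.03022 + 0.05) = 0.61867 / 0.08022 ≈ 7.7119
Ratio ≈ 7.71:1


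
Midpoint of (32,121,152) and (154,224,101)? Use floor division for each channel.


Midpoint: each channel = ⌊(C₁+C₂)/2⌋
R: ⌊(32+154)/2⌋ = 93
G: ⌊(121+224)/2⌋ = 172
B: ⌊(152+101)/2⌋ = 126
= RGB(93, 172, 126)


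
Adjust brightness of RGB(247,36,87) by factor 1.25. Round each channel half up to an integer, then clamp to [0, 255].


Multiply each channel by 1.25, round half up, clamp to [0, 255]
R: 247×1.25 = 308.75 → round → 309 → clamp → 255
G: 36×1.25 = 45
B: 87×1.25 = 108.75 → round → 109
= RGB(255, 45, 109)


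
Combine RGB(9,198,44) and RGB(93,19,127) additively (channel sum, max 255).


Additive: each channel = min(255, C₁+C₂)
R: 9+93 = 102 → 102
G: 198+19 = 217 → 217
B: 44+127 = 171 → 171
= RGB(102, 217, 171)


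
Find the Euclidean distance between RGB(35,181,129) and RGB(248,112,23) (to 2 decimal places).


d = √[(R₁-R₂)² + (G₁-G₂)² + (B₁-B₂)²]
d = √[(35-248)² + (181-112)² + (129-23)²]
d = √[45369 + 4761 + 11236]
d = √61366
d ≈ 247.72


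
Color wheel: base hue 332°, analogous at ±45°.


Base hue: 332°
Left analog: (332 - 45) mod 360 = 287°
Right analog: (332 + 45) mod 360 = 17°
Analogous hues = 287° and 17°


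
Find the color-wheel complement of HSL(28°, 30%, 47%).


Complement = opposite side of color wheel = hue + 180°
H' = (28 + 180) mod 360 = 208°
S and L unchanged.
= HSL(208°, 30%, 47%)


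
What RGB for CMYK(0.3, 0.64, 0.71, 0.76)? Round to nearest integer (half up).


R = 255 × (1-C) × (1-K) = 255 × 0.70 × 0.24 = 42.84 → 43
G = 255 × (1-M) × (1-K) = 255 × 0.36 × 0.24 = 22.032 → 22
B = 255 × (1-Y) × (1-K) = 255 × 0.29 × 0.24 = 17.748 → 18
= RGB(43, 22, 18)


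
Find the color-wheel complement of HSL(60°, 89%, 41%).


Complement = opposite side of color wheel = hue + 180°
H' = (60 + 180) mod 360 = 240°
S and L unchanged.
= HSL(240°, 89%, 41%)


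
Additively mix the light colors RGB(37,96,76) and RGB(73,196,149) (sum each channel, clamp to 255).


Additive: each channel = min(255, C₁+C₂)
R: 37+73 = 110 → 110
G: 96+196 = 292 → 255
B: 76+149 = 225 → 225
= RGB(110, 255, 225)


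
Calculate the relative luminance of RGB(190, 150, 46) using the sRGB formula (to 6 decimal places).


Linearize each channel (sRGB transfer function): c = v/255; c_lin = c/12.92 if c ≤ 0.04045, else ((c+0.055)/1.055)^2.4
  R: 190/255 ≈ 0.745098 > 0.04045 → ((0.745098+0.055)/1.055)^2.4 ≈ 0.514918
  G: 150/255 ≈ 0.588235 > 0.04045 → ((0.588235+0.055)/1.055)^2.4 ≈ 0.304987
  B: 46/255 ≈ 0.180392 > 0.04045 → ((0.180392+0.055)/1.055)^2.4 ≈ 0.027321
R_lin = 0.514918, G_lin = 0.304987, B_lin = 0.027321
L = 0.2126×R + 0.7152×G + 0.0722×B
L = 0.2126×0.514918 + 0.7152×0.304987 + 0.0722×0.027321
L ≈ 0.329571


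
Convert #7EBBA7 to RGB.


7E → 126 (R)
BB → 187 (G)
A7 → 167 (B)
= RGB(126, 187, 167)


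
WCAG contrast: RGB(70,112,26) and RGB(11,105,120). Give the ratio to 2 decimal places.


Linearize each sRGB channel c=v/255: c/12.92 if c ≤ 0.04045 else ((c+0.055)/1.055)^2.4
L = 0.2126×R_lin + 0.7152×G_lin + 0.0722×B_lin
Color 1 (70,112,26):
  R=70: 70/255≈0.2745 > 0.04045 → ((0.2745+0.055)/1.055)^2.4 ≈ 0.06125
  G=112: 112/255≈0.4392 > 0.04045 → ((0.4392+0.055)/1.055)^2.4 ≈ 0.16203
  B=26: 26/255≈0.1020 > 0.04045 → ((0.1020+0.055)/1.055)^2.4 ≈ 0.01033
  L1 = 0.2126×0.06125 + 0.7152×0.16203 + 0.0722×0.01033 ≈ 0.12965
Color 2 (11,105,120):
  R=11: 11/255≈0.0431 > 0.04045 → ((0.0431+0.055)/1.055)^2.4 ≈ 0.00335
  G=105: 105/255≈0.4118 > 0.04045 → ((0.4118+0.055)/1.055)^2.4 ≈ 0.14126
  B=120: 120/255≈0.4706 > 0.04045 → ((0.4706+0.055)/1.055)^2.4 ≈ 0.18782
  L2 = 0.2126×0.00335 + 0.7152×0.14126 + 0.0722×0.18782 ≈ 0.11530
Lighter = 0.12965, Darker = 0.11530
Ratio = (L_lighter + 0.05) / (L_darker + 0.05)
Ratio = (0.12965 + 0.05) / (0.11530 + 0.05) = 0.17965 / 0.16530 ≈ 1.0868
Ratio ≈ 1.09:1


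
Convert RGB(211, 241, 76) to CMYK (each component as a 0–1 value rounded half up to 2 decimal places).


R'=211/255≈0.8275, G'=241/255≈0.9451, B'=76/255≈0.2980
K = 1 - max(R',G',B') = 1 - 241/255 = 14/255 = 0.05490… → 0.05
(1-R'-K)/(1-K) simplifies to (max-R)/max with max = 241:
C = (241-211)/241 = 30/241 = 0.12448… → 0.12
M = (241-241)/241 = 0/241 = 0 → 0.00
Y = (241-76)/241 = 165/241 = 0.68464… → 0.68
= CMYK(0.12, 0.00, 0.68, 0.05)


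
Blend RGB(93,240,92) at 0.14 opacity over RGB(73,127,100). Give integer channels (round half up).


C = α×F + (1-α)×B, with 1-α = 0.86
R: 0.14×93 + 0.86×73 = 13.02 + 62.78 = 75.80 → 76
G: 0.14×240 + 0.86×127 = 33.60 + 109.22 = 142.82 → 143
B: 0.14×92 + 0.86×100 = 12.88 + 86.00 = 98.88 → 99
= RGB(76, 143, 99)


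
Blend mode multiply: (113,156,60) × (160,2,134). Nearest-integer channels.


Multiply: C = A×B/255, rounded to nearest integer
R: 113×160/255 = 18080/255 ≈ 70.902 → 71
G: 156×2/255 = 312/255 ≈ 1.224 → 1
B: 60×134/255 = 8040/255 ≈ 31.529 → 32
= RGB(71, 1, 32)


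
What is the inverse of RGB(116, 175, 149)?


Invert: (255-R, 255-G, 255-B)
R: 255-116 = 139
G: 255-175 = 80
B: 255-149 = 106
= RGB(139, 80, 106)


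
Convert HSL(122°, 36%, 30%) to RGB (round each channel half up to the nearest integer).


H=122°, S=0.36, L=0.30
C = (1-|2L-1|)×S = (1-|-0.40|)×0.36 = 0.216
H' = H/60 = 122/60 ≈ 2.0333; X = C×(1-|H' mod 2 - 1|) = 0.0072
m = L - C/2 = 0.30 - 0.108 = 0.192
Sector ⌊H'⌋ = 2 → (R',G',B') = (0.0, 0.216, 0.0072)
RGB = ((R'+m)×255, (G'+m)×255, (B'+m)×255) = (48.96, 104.04, 50.796)
Round half up → RGB(49, 104, 51)


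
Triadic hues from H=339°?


Triadic: equally spaced at 120° intervals
H1 = 339°
H2 = (339 + 120) mod 360 = 99°
H3 = (339 + 240) mod 360 = 219°
Triadic = 339°, 99°, 219°


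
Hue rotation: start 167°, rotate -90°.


New hue = (H + rotation) mod 360
New hue = (167 -90) mod 360
= 77 mod 360
= 77°


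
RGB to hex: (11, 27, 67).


R = 11 → 0B (hex)
G = 27 → 1B (hex)
B = 67 → 43 (hex)
Hex = #0B1B43


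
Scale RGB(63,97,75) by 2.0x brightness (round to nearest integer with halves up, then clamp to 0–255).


Multiply each channel by 2.0, round half up, clamp to [0, 255]
R: 63×2.0 = 126
G: 97×2.0 = 194
B: 75×2.0 = 150
= RGB(126, 194, 150)


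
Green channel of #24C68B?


Color: #24C68B
R = 24 = 36
G = C6 = 198
B = 8B = 139
Green = 198


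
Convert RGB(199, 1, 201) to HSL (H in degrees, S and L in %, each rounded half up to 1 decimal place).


Normalize: R'=199/255≈0.7804, G'=1/255≈0.0039, B'=201/255≈0.7882
Max=201/255, Min=1/255, Δ=Max-Min=200/255
L = (Max+Min)/2 = (201+1)/510 = 202/510 = 0.39607… → L = 39.6%
L ≤ 0.5 → S = Δ/(Max+Min) = 200/(201+1) = 200/202 = 0.99009… → S = 99.0%
(the 1/255 factors cancel in S and H, so raw channel differences can be used)
Max is B' → H = 60 × ((R-G)/Δ + 4) = 60 × ((199-1)/200 + 4)
  198/200 + 4 = 0.99 + 4 = 4.99
  H = 60 × 4.99 = 299.4° → H = 299.4°
= HSL(299.4°, 99.0%, 39.6%)


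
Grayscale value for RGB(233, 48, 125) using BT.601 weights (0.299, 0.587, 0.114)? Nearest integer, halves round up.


Gray = 0.299×R + 0.587×G + 0.114×B
Gray = 0.299×233 + 0.587×48 + 0.114×125
Gray = 69.667 + 28.176 + 14.250
Gray = 112.093 → round half up → 112
Gray = 112


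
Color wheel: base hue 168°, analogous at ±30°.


Base hue: 168°
Left analog: (168 - 30) mod 360 = 138°
Right analog: (168 + 30) mod 360 = 198°
Analogous hues = 138° and 198°


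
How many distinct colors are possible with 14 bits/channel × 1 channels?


Total bits = 14 bits/channel × 1 channels = 14 bits
Distinct colors = 2^14
= 16,384 colors


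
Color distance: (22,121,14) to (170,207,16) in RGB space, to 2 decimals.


d = √[(R₁-R₂)² + (G₁-G₂)² + (B₁-B₂)²]
d = √[(22-170)² + (121-207)² + (14-16)²]
d = √[21904 + 7396 + 4]
d = √29304
d ≈ 171.18


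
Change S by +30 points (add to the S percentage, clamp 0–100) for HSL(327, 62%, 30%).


Original S = 62%
Adjustment = +30 percentage points
New S = 62 + (30) = 92
Clamp to [0, 100] → 92
= HSL(327°, 92%, 30%)


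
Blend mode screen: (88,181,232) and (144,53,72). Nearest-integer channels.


Screen: C = 255 - (255-A)×(255-B)/255, rounded to nearest integer
R: 255 - (255-88)×(255-144)/255 = 255 - 18537/255 ≈ 255 - 72.694 = 182.306 → 182
G: 255 - (255-181)×(255-53)/255 = 255 - 14948/255 ≈ 255 - 58.620 = 196.380 → 196
B: 255 - (255-232)×(255-72)/255 = 255 - 4209/255 ≈ 255 - 16.506 = 238.494 → 238
= RGB(182, 196, 238)


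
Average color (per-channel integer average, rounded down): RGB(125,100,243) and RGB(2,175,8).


Midpoint: each channel = ⌊(C₁+C₂)/2⌋
R: ⌊(125+2)/2⌋ = 63
G: ⌊(100+175)/2⌋ = 137
B: ⌊(243+8)/2⌋ = 125
= RGB(63, 137, 125)


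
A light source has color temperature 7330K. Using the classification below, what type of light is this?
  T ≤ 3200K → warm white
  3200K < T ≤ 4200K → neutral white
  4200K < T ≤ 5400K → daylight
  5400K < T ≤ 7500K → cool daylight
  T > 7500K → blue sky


Temperature: 7330K
5400K < 7330K ≤ 7500K → cool daylight
Classification: cool daylight


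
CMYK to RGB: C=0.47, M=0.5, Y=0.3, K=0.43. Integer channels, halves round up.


R = 255 × (1-C) × (1-K) = 255 × 0.53 × 0.57 = 77.0355 → 77
G = 255 × (1-M) × (1-K) = 255 × 0.50 × 0.57 = 72.675 → 73
B = 255 × (1-Y) × (1-K) = 255 × 0.70 × 0.57 = 101.745 → 102
= RGB(77, 73, 102)


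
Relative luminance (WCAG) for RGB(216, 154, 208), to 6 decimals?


Linearize each channel (sRGB transfer function): c = v/255; c_lin = c/12.92 if c ≤ 0.04045, else ((c+0.055)/1.055)^2.4
  R: 216/255 ≈ 0.847059 > 0.04045 → ((0.847059+0.055)/1.055)^2.4 ≈ 0.686685
  G: 154/255 ≈ 0.603922 > 0.04045 → ((0.603922+0.055)/1.055)^2.4 ≈ 0.323143
  B: 208/255 ≈ 0.815686 > 0.04045 → ((0.815686+0.055)/1.055)^2.4 ≈ 0.630757
R_lin = 0.686685, G_lin = 0.323143, B_lin = 0.630757
L = 0.2126×R + 0.7152×G + 0.0722×B
L = 0.2126×0.686685 + 0.7152×0.323143 + 0.0722×0.630757
L ≈ 0.422642


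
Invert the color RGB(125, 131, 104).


Invert: (255-R, 255-G, 255-B)
R: 255-125 = 130
G: 255-131 = 124
B: 255-104 = 151
= RGB(130, 124, 151)


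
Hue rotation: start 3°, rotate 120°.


New hue = (H + rotation) mod 360
New hue = (3 + 120) mod 360
= 123 mod 360
= 123°


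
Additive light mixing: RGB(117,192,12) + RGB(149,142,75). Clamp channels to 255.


Additive: each channel = min(255, C₁+C₂)
R: 117+149 = 266 → 255
G: 192+142 = 334 → 255
B: 12+75 = 87 → 87
= RGB(255, 255, 87)


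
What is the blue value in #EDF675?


Color: #EDF675
R = ED = 237
G = F6 = 246
B = 75 = 117
Blue = 117


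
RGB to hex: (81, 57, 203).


R = 81 → 51 (hex)
G = 57 → 39 (hex)
B = 203 → CB (hex)
Hex = #5139CB


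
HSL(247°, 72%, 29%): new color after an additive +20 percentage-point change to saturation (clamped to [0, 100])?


Original S = 72%
Adjustment = +20 percentage points
New S = 72 + (20) = 92
Clamp to [0, 100] → 92
= HSL(247°, 92%, 29%)
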